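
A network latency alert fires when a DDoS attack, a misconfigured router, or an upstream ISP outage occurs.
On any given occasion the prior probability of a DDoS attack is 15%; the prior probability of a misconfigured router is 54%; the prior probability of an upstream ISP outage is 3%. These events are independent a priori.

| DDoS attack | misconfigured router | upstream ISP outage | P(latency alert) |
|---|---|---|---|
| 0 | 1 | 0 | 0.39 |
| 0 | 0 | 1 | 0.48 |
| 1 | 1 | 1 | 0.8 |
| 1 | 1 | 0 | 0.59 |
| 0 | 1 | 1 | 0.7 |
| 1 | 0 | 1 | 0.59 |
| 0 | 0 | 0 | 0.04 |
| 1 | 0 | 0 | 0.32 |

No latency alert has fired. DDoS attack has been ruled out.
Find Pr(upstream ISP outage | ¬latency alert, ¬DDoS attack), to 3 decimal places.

Pr(upstream ISP outage | ¬latency alert, ¬DDoS attack) ≈ 0.016

P(¬latency alert | ¬DDoS attack) = 0.96*0.46*0.97 + 0.52*0.46*0.03 + 0.61*0.54*0.97 + 0.3*0.54*0.03 = 0.428352 + 0.007176 + 0.319518 + 0.004860 = 0.759906
Restricting to configurations with upstream ISP outage present: 0.007176 + 0.004860 = 0.012036.
Hence the posterior is 0.012036/0.759906 ≈ 0.016.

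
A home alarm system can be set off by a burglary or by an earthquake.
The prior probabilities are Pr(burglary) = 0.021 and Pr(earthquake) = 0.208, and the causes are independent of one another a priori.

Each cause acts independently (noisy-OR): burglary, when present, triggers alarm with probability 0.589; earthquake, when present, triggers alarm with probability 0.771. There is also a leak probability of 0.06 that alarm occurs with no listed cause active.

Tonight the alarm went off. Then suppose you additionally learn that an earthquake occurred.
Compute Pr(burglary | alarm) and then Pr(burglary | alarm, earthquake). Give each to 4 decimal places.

Pr(burglary | alarm) ≈ 0.0643; Pr(burglary | alarm, earthquake) ≈ 0.0243

Under noisy-OR, P(alarm | causes) = 1 − (1−0.06)·∏(1−qᵢ) over the active causes.
Enumerate the 4 (burglary, earthquake) configurations and weight by the priors:
  P(alarm) = 0.06×0.979×0.792 + 0.78474×0.979×0.208 + 0.61366×0.021×0.792 + 0.911528×0.021×0.208
        = 0.046522 + 0.159798 + 0.010206 + 0.003982 = 0.220508
The terms with burglary present sum to 0.014188, so
  P(burglary | alarm) = 0.014188 / 0.220508 ≈ 0.0643

Now also conditioning on earthquake=true:
Enumerate both values of burglary and weight by the priors:
  P(alarm | earthquake) = 0.78474·0.979 + 0.911528·0.021
        = 0.768260 + 0.019142 = 0.787402
Keeping only the burglary-present terms gives 0.019142, so
  P(burglary | alarm, earthquake) = 0.019142 / 0.787402 ≈ 0.0243
This is intercausal reasoning (explaining away): once earthquake accounts for the alarm, burglary becomes less likely.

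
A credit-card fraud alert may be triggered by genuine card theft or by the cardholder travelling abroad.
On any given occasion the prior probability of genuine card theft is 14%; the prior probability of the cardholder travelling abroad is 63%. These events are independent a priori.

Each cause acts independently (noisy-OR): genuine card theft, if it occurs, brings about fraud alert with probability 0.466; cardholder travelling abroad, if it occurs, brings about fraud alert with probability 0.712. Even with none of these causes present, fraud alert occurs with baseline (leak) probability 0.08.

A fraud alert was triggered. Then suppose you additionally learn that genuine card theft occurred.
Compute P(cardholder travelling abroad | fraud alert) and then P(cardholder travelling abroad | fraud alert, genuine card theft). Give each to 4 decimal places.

Under noisy-OR, P(fraud alert | causes) = 1 − (1−0.08)·∏(1−qᵢ) over the active causes.
P(fraud alert) = 0.08×0.86×0.37 + 0.73504×0.86×0.63 + 0.50872×0.14×0.37 + 0.858511×0.14×0.63 = 0.025456 + 0.398245 + 0.026352 + 0.075721 = 0.525774
The cardholder travelling abroad-present share is 0.398245 + 0.075721 = 0.473966.
Hence the posterior is 0.473966/0.525774 ≈ 0.9015.

With the extra evidence:
Enumerate both values of cardholder travelling abroad and weight by the priors:
  P(fraud alert | genuine card theft) = 0.50872*0.37 + 0.858511*0.63
        = 0.188226 + 0.540862 = 0.729088
Keeping only the cardholder travelling abroad-present terms gives 0.540862, so
  P(cardholder travelling abroad | fraud alert, genuine card theft) = 0.540862 / 0.729088 ≈ 0.7418
The drop from 0.9015 to 0.7418 is the explaining-away (discounting) effect.

P(cardholder travelling abroad | fraud alert) ≈ 0.9015; P(cardholder travelling abroad | fraud alert, genuine card theft) ≈ 0.7418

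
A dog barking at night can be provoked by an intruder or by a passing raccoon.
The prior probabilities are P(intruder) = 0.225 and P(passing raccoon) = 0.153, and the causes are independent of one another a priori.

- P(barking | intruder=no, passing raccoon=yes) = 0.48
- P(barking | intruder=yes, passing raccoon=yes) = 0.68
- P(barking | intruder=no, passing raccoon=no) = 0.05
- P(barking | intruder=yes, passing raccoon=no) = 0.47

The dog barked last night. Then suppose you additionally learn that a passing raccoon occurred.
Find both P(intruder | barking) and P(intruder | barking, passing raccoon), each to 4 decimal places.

P(intruder | barking) ≈ 0.5573; P(intruder | barking, passing raccoon) ≈ 0.2914

For the numerator, keep only intruder=true terms: 0.089570 + 0.023409 = 0.112979
Denominator P(barking): 0.05·0.775·0.847 + 0.48·0.775·0.153 + 0.47·0.225·0.847 + 0.68·0.225·0.153 = 0.202716
Posterior = 0.112979 / 0.202716 ≈ 0.5573

With the extra evidence:
P(barking | passing raccoon) = 0.48·0.775 + 0.68·0.225 = 0.372000 + 0.153000 = 0.525000
Of this, 0.153000 comes from 0.68·0.225 (the intruder=true cases).
P(intruder | barking, passing raccoon) = 0.153000 / 0.525000 ≈ 0.2914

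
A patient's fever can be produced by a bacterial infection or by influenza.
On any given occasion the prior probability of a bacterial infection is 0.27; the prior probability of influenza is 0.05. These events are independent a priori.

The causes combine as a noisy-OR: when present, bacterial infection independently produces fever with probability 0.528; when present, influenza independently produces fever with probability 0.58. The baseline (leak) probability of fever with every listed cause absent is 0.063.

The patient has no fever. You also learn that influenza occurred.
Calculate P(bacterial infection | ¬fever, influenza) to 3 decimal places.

Under noisy-OR, P(fever | causes) = 1 − (1−0.063)·∏(1−qᵢ) over the active causes.
P(¬fever | influenza) = 0.39354·0.73 + 0.185751·0.27 = 0.287284 + 0.050153 = 0.337437
Of this, 0.050153 comes from 0.185751·0.27 (the bacterial infection=true cases).
Hence the posterior is 0.050153/0.337437 ≈ 0.149.

P(bacterial infection | ¬fever, influenza) ≈ 0.149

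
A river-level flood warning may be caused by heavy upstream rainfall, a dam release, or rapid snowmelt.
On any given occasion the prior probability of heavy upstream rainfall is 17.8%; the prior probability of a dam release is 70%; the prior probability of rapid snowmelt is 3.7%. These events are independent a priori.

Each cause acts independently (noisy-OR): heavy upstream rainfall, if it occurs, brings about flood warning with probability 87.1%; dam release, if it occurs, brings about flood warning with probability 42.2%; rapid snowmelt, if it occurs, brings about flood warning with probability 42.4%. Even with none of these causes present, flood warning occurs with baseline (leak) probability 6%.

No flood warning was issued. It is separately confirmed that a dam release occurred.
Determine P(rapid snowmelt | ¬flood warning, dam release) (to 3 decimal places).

P(rapid snowmelt | ¬flood warning, dam release) ≈ 0.022

Under noisy-OR, P(flood warning | causes) = 1 − (1−0.06)·∏(1−qᵢ) over the active causes.
Enumerate the 4 (heavy upstream rainfall, rapid snowmelt) configurations and weight by the priors:
  P(¬flood warning | dam release) = 0.54332×0.822×0.963 + 0.312952×0.822×0.037 + 0.070088×0.178×0.963 + 0.040371×0.178×0.037
        = 0.430085 + 0.009518 + 0.012014 + 0.000266 = 0.451883
Configurations with rapid snowmelt contribute 0.009784, so
  P(rapid snowmelt | ¬flood warning, dam release) = 0.009784 / 0.451883 ≈ 0.022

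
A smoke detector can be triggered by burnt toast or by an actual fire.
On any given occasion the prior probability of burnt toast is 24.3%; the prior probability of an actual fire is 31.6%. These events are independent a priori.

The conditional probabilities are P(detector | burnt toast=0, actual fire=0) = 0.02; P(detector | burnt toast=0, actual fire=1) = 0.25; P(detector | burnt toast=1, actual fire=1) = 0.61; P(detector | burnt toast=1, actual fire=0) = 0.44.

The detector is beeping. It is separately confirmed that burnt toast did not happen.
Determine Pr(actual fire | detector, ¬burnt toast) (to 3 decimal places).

Sum P(detector|·) weighted by the priors over both values of actual fire:
  P(detector | ¬burnt toast) = 0.02*0.684 + 0.25*0.316
        = 0.013680 + 0.079000 = 0.092680
Configurations with actual fire contribute 0.079000, so
  P(actual fire | detector, ¬burnt toast) = 0.079000 / 0.092680 ≈ 0.852

Pr(actual fire | detector, ¬burnt toast) ≈ 0.852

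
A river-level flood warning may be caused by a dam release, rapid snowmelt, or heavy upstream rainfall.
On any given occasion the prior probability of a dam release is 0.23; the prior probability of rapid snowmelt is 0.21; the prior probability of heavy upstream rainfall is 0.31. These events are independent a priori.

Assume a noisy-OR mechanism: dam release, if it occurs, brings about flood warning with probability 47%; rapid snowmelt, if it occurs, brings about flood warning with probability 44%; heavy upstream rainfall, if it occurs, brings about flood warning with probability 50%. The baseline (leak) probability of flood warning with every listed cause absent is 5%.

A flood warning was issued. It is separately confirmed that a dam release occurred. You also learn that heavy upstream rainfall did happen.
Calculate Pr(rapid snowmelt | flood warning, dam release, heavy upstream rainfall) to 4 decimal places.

Under noisy-OR, P(flood warning | causes) = 1 − (1−0.05)·∏(1−qᵢ) over the active causes.
Numerator (weight on configurations with rapid snowmelt): 0.85902*0.21 = 0.180394
Denominator P(flood warning | dam release, heavy upstream rainfall): 0.74825*0.79 + 0.85902*0.21 = 0.771511
Posterior = 0.180394 / 0.771511 ≈ 0.2338

Pr(rapid snowmelt | flood warning, dam release, heavy upstream rainfall) ≈ 0.2338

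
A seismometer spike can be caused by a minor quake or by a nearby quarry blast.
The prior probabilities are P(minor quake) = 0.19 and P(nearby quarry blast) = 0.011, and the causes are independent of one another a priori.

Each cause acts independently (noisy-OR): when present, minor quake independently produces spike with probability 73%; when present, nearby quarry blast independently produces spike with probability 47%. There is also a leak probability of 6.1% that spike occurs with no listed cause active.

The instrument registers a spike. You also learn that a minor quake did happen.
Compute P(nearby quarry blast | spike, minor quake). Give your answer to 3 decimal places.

Under noisy-OR, P(spike | causes) = 1 − (1−0.061)·∏(1−qᵢ) over the active causes.
Sum P(spike|·) weighted by the priors over both values of nearby quarry blast:
  P(spike | minor quake) = 0.74647*0.989 + 0.865629*0.011
        = 0.738259 + 0.009522 = 0.747781
Keeping only the nearby quarry blast-present terms gives 0.009522, so
  P(nearby quarry blast | spike, minor quake) = 0.009522 / 0.747781 ≈ 0.013

P(nearby quarry blast | spike, minor quake) ≈ 0.013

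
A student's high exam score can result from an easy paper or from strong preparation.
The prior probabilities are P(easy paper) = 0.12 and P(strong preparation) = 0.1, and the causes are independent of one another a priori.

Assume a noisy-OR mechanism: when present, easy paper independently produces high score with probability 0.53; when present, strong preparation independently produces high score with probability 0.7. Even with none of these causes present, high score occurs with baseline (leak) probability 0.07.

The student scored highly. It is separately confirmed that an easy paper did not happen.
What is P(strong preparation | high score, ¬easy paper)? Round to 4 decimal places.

P(strong preparation | high score, ¬easy paper) ≈ 0.5337

Under noisy-OR, P(high score | causes) = 1 − (1−0.07)·∏(1−qᵢ) over the active causes.
Enumerate both values of strong preparation and weight by the priors:
  P(high score | ¬easy paper) = 0.07×0.9 + 0.721×0.1
        = 0.063000 + 0.072100 = 0.135100
Configurations with strong preparation contribute 0.072100, so
  P(strong preparation | high score, ¬easy paper) = 0.072100 / 0.135100 ≈ 0.5337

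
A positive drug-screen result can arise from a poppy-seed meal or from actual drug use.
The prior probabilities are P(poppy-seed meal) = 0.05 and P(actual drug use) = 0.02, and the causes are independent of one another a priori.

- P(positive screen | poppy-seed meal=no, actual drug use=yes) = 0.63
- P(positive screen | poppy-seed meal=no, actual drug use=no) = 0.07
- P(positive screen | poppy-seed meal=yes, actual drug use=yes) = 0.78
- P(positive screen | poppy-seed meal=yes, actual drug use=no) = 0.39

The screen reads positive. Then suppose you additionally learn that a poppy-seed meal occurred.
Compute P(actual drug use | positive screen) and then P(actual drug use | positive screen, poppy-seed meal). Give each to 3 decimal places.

Sum P(positive screen|·) weighted by the priors over the 4 (poppy-seed meal, actual drug use) configurations:
  P(positive screen) = 0.07·0.95·0.98 + 0.63·0.95·0.02 + 0.39·0.05·0.98 + 0.78·0.05·0.02
        = 0.065170 + 0.011970 + 0.019110 + 0.000780 = 0.097030
Keeping only the actual drug use-present terms gives 0.012750, so
  P(actual drug use | positive screen) = 0.012750 / 0.097030 ≈ 0.131

Now condition on the additional information:
For the numerator, keep only actual drug use=true terms: 0.78*0.02 = 0.015600
The normalizing constant is 0.39*0.98 + 0.78*0.02 = 0.397800
P(actual drug use | positive screen, poppy-seed meal) = 0.015600/0.397800 ≈ 0.039
The drop from 0.131 to 0.039 is the explaining-away (discounting) effect.

P(actual drug use | positive screen) ≈ 0.131; P(actual drug use | positive screen, poppy-seed meal) ≈ 0.039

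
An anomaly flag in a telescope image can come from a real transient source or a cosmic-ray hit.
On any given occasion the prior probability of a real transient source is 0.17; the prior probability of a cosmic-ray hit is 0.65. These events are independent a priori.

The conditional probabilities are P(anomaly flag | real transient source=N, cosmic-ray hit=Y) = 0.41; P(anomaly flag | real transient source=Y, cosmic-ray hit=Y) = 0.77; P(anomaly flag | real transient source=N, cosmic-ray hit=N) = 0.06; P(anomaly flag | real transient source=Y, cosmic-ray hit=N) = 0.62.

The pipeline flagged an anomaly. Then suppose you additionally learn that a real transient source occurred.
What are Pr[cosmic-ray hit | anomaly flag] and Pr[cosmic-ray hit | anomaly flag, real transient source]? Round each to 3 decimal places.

By total probability over the 4 (real transient source, cosmic-ray hit) configurations:
  P(anomaly flag) = 0.06×0.83×0.35 + 0.41×0.83×0.65 + 0.62×0.17×0.35 + 0.77×0.17×0.65
        = 0.017430 + 0.221195 + 0.036890 + 0.085085 = 0.360600
Configurations with cosmic-ray hit contribute 0.306280, so
  P(cosmic-ray hit | anomaly flag) = 0.306280 / 0.360600 ≈ 0.849

With the extra evidence:
Enumerate both values of cosmic-ray hit and weight by the priors:
  P(anomaly flag | real transient source) = 0.62·0.35 + 0.77·0.65
        = 0.217000 + 0.500500 = 0.717500
Configurations with cosmic-ray hit contribute 0.500500, so
  P(cosmic-ray hit | anomaly flag, real transient source) = 0.500500 / 0.717500 ≈ 0.698

Pr[cosmic-ray hit | anomaly flag] ≈ 0.849; Pr[cosmic-ray hit | anomaly flag, real transient source] ≈ 0.698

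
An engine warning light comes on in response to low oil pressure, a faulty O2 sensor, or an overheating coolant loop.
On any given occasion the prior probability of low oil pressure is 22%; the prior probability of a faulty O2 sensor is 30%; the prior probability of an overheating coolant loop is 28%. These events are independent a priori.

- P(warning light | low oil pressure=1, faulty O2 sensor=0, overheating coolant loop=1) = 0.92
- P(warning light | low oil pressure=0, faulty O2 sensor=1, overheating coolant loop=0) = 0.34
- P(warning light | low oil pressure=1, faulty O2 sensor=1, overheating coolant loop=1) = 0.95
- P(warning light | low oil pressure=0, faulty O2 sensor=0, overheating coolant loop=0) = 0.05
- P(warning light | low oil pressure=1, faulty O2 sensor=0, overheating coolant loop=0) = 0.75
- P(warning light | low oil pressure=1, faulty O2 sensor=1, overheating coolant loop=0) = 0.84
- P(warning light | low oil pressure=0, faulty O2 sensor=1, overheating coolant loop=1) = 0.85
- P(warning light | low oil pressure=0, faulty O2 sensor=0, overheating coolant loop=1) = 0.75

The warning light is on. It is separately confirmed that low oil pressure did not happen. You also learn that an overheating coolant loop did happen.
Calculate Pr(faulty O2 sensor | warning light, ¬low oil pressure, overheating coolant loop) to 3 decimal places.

Pr(faulty O2 sensor | warning light, ¬low oil pressure, overheating coolant loop) ≈ 0.327

By total probability over both values of faulty O2 sensor:
  P(warning light | ¬low oil pressure, overheating coolant loop) = 0.75*0.7 + 0.85*0.3
        = 0.525000 + 0.255000 = 0.780000
Configurations with faulty O2 sensor contribute 0.255000, so
  P(faulty O2 sensor | warning light, ¬low oil pressure, overheating coolant loop) = 0.255000 / 0.780000 ≈ 0.327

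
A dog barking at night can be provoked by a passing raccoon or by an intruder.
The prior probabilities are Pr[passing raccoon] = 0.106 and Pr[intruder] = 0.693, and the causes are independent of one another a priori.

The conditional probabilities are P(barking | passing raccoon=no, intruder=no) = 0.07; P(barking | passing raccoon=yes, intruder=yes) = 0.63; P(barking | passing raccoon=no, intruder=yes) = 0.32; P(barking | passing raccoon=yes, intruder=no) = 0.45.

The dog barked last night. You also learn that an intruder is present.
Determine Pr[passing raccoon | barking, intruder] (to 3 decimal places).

Pr[passing raccoon | barking, intruder] ≈ 0.189

Enumerate both values of passing raccoon and weight by the priors:
  P(barking | intruder) = 0.32*0.894 + 0.63*0.106
        = 0.286080 + 0.066780 = 0.352860
The terms with passing raccoon present sum to 0.066780, so
  P(passing raccoon | barking, intruder) = 0.066780 / 0.352860 ≈ 0.189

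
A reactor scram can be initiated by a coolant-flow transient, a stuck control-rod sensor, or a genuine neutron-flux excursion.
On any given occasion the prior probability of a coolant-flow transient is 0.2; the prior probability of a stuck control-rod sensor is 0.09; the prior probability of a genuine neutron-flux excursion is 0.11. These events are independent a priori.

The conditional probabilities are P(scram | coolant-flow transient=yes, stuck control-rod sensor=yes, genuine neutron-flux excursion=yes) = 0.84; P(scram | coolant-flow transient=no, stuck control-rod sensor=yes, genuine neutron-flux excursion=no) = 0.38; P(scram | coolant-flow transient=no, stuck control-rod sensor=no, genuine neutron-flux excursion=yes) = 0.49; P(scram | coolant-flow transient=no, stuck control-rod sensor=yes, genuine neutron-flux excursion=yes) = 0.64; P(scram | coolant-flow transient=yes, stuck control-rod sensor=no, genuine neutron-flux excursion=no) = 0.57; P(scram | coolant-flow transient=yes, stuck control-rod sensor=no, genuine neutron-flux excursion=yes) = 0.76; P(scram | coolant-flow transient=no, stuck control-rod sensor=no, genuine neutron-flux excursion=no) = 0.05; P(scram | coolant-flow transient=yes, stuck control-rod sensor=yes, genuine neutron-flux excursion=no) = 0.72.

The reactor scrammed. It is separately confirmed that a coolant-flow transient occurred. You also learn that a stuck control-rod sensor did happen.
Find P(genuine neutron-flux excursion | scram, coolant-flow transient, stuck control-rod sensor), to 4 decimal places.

Weight on genuine neutron-flux excursion=true, given the evidence: 0.84*0.11 = 0.092400
The normalizing constant is 0.72*0.89 + 0.84*0.11 = 0.733200
P(genuine neutron-flux excursion | scram, coolant-flow transient, stuck control-rod sensor) = 0.092400/0.733200 ≈ 0.1260

P(genuine neutron-flux excursion | scram, coolant-flow transient, stuck control-rod sensor) ≈ 0.1260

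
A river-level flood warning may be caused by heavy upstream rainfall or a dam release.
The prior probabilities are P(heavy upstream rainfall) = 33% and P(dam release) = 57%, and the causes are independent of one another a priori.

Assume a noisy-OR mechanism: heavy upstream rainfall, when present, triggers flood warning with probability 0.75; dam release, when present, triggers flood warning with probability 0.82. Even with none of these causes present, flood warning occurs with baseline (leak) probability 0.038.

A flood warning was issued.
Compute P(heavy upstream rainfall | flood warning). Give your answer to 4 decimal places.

P(heavy upstream rainfall | flood warning) ≈ 0.4683

Under noisy-OR, P(flood warning | causes) = 1 − (1−0.038)·∏(1−qᵢ) over the active causes.
By total probability over the 4 (heavy upstream rainfall, dam release) configurations:
  P(flood warning) = 0.038·0.67·0.43 + 0.82684·0.67·0.57 + 0.7595·0.33·0.43 + 0.95671·0.33·0.57
        = 0.010948 + 0.315770 + 0.107773 + 0.179957 = 0.614448
The terms with heavy upstream rainfall present sum to 0.287730, so
  P(heavy upstream rainfall | flood warning) = 0.287730 / 0.614448 ≈ 0.4683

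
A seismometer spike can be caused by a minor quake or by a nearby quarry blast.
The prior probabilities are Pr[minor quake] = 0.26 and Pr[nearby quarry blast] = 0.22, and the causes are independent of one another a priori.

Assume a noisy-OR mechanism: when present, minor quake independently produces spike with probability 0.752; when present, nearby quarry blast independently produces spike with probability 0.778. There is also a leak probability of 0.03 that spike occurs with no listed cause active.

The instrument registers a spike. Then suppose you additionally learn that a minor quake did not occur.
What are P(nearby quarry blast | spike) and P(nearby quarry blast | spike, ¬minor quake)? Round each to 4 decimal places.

Under noisy-OR, P(spike | causes) = 1 − (1−0.03)·∏(1−qᵢ) over the active causes.
P(spike) = 0.03·0.74·0.78 + 0.78466·0.74·0.22 + 0.75944·0.26·0.78 + 0.946596·0.26·0.22 = 0.017316 + 0.127743 + 0.154014 + 0.054145 = 0.353218
The nearby quarry blast-present share is 0.127743 + 0.054145 = 0.181888.
Hence the posterior is 0.181888/0.353218 ≈ 0.5149.

Now also conditioning on minor quake≠true:
P(spike | ¬minor quake) = 0.03*0.78 + 0.78466*0.22 = 0.023400 + 0.172625 = 0.196025
Of this, 0.172625 comes from 0.78466*0.22 (the nearby quarry blast=true cases).
So P(nearby quarry blast | spike, ¬minor quake) = 0.172625/0.196025 ≈ 0.8806.

P(nearby quarry blast | spike) ≈ 0.5149; P(nearby quarry blast | spike, ¬minor quake) ≈ 0.8806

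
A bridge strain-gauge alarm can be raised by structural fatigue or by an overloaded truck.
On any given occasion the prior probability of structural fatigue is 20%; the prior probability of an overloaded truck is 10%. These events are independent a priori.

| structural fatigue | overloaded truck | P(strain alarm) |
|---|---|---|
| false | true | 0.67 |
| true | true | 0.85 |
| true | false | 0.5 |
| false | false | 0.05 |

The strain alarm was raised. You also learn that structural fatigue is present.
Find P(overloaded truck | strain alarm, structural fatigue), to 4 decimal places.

Enumerate both values of overloaded truck and weight by the priors:
  P(strain alarm | structural fatigue) = 0.5*0.9 + 0.85*0.1
        = 0.450000 + 0.085000 = 0.535000
Configurations with overloaded truck contribute 0.085000, so
  P(overloaded truck | strain alarm, structural fatigue) = 0.085000 / 0.535000 ≈ 0.1589

P(overloaded truck | strain alarm, structural fatigue) ≈ 0.1589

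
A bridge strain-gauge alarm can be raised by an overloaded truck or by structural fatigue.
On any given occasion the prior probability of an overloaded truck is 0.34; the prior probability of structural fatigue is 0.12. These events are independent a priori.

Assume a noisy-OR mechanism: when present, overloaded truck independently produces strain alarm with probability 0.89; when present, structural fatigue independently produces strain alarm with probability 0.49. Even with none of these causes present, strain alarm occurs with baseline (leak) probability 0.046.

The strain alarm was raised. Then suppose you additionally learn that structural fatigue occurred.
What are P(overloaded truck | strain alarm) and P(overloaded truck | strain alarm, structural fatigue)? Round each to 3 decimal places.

P(overloaded truck | strain alarm) ≈ 0.820; P(overloaded truck | strain alarm, structural fatigue) ≈ 0.487

Under noisy-OR, P(strain alarm | causes) = 1 − (1−0.046)·∏(1−qᵢ) over the active causes.
By total probability over the 4 (overloaded truck, structural fatigue) configurations:
  P(strain alarm) = 0.046×0.66×0.88 + 0.51346×0.66×0.12 + 0.89506×0.34×0.88 + 0.946481×0.34×0.12
        = 0.026717 + 0.040666 + 0.267802 + 0.038616 = 0.373801
Configurations with overloaded truck contribute 0.306418, so
  P(overloaded truck | strain alarm) = 0.306418 / 0.373801 ≈ 0.820

Now also conditioning on structural fatigue=true:
Numerator (weight on configurations with overloaded truck): 0.946481*0.34 = 0.321804
Normalizer over all consistent configurations: 0.51346*0.66 + 0.946481*0.34 = 0.660688
Posterior = 0.321804 / 0.660688 ≈ 0.487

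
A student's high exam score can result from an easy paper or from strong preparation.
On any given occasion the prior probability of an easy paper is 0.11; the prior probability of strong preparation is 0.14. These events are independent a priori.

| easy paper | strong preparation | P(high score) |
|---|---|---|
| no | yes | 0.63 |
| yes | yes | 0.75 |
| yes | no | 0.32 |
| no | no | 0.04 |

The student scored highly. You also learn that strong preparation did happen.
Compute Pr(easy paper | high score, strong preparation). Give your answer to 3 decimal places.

Enumerate both values of easy paper and weight by the priors:
  P(high score | strong preparation) = 0.63·0.89 + 0.75·0.11
        = 0.560700 + 0.082500 = 0.643200
The terms with easy paper present sum to 0.082500, so
  P(easy paper | high score, strong preparation) = 0.082500 / 0.643200 ≈ 0.128

Pr(easy paper | high score, strong preparation) ≈ 0.128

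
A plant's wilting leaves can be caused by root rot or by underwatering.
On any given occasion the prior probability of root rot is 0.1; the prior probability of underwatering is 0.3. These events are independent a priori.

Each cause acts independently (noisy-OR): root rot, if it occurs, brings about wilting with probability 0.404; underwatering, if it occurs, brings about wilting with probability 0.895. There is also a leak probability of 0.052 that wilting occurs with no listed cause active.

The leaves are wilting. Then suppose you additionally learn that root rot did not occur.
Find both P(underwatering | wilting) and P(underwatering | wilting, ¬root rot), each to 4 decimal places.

Under noisy-OR, P(wilting | causes) = 1 − (1−0.052)·∏(1−qᵢ) over the active causes.
P(wilting) = 0.052×0.9×0.7 + 0.90046×0.9×0.3 + 0.434992×0.1×0.7 + 0.940674×0.1×0.3 = 0.032760 + 0.243124 + 0.030449 + 0.028220 = 0.334553
Of this, 0.271344 comes from 0.243124 + 0.028220 (the underwatering=true cases).
Hence the posterior is 0.271344/0.334553 ≈ 0.8111.

Now condition on the additional information:
P(wilting | ¬root rot) = 0.052*0.7 + 0.90046*0.3 = 0.036400 + 0.270138 = 0.306538
Restricting to configurations with underwatering present: 0.90046*0.3 = 0.270138.
P(underwatering | wilting, ¬root rot) = 0.270138 / 0.306538 ≈ 0.8813

P(underwatering | wilting) ≈ 0.8111; P(underwatering | wilting, ¬root rot) ≈ 0.8813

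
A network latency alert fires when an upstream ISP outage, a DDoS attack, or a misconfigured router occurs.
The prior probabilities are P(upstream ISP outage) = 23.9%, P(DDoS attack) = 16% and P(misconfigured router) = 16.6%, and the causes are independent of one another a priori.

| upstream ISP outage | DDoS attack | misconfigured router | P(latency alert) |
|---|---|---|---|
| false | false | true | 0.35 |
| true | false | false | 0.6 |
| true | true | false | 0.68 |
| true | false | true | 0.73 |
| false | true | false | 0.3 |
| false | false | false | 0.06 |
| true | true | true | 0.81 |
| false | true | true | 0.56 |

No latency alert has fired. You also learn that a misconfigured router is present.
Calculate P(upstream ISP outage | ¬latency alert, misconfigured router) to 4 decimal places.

P(upstream ISP outage | ¬latency alert, misconfigured router) ≈ 0.1159

Weight on upstream ISP outage=true, given the evidence: 0.054205 + 0.007266 = 0.061471
The normalizing constant is 0.65*0.761*0.84 + 0.44*0.761*0.16 + 0.27*0.239*0.84 + 0.19*0.239*0.16 = 0.530551
Posterior = 0.061471 / 0.530551 ≈ 0.1159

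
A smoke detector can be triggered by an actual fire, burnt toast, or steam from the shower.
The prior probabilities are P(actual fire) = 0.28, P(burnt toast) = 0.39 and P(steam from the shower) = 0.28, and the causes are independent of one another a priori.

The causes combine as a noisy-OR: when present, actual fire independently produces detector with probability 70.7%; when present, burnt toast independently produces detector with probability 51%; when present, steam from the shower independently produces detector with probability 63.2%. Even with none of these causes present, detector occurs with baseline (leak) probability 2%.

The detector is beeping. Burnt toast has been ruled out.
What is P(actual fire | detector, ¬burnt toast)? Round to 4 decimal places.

Under noisy-OR, P(detector | causes) = 1 − (1−0.02)·∏(1−qᵢ) over the active causes.
By total probability over the 4 (actual fire, steam from the shower) configurations:
  P(detector | ¬burnt toast) = 0.02×0.72×0.72 + 0.63936×0.72×0.28 + 0.71286×0.28×0.72 + 0.894332×0.28×0.28
        = 0.010368 + 0.128895 + 0.143713 + 0.070116 = 0.353092
Keeping only the actual fire-present terms gives 0.213829, so
  P(actual fire | detector, ¬burnt toast) = 0.213829 / 0.353092 ≈ 0.6056

P(actual fire | detector, ¬burnt toast) ≈ 0.6056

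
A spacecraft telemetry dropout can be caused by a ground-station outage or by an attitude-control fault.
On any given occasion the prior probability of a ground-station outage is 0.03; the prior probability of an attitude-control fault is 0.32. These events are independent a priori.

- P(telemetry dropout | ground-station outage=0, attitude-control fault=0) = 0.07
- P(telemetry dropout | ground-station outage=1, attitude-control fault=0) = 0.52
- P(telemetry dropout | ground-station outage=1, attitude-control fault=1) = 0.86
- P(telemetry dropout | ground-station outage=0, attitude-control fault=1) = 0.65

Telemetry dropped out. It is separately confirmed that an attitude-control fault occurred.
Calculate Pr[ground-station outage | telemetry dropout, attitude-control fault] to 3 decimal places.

Weight on ground-station outage=true, given the evidence: 0.86*0.03 = 0.025800
Normalizer over all consistent configurations: 0.65*0.97 + 0.86*0.03 = 0.656300
Posterior = 0.025800 / 0.656300 ≈ 0.039

Pr[ground-station outage | telemetry dropout, attitude-control fault] ≈ 0.039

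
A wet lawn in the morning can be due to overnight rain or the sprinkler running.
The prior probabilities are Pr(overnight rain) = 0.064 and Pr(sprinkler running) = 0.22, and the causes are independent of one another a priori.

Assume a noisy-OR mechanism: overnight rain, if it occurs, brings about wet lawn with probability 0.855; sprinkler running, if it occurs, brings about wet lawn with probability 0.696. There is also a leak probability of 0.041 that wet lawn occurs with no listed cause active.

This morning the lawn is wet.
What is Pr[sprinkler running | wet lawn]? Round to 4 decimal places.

Under noisy-OR, P(wet lawn | causes) = 1 − (1−0.041)·∏(1−qᵢ) over the active causes.
Enumerate the 4 (overnight rain, sprinkler running) configurations and weight by the priors:
  P(wet lawn) = 0.041×0.936×0.78 + 0.708464×0.936×0.22 + 0.860945×0.064×0.78 + 0.957727×0.064×0.22
        = 0.029933 + 0.145887 + 0.042978 + 0.013485 = 0.232283
Keeping only the sprinkler running-present terms gives 0.159372, so
  P(sprinkler running | wet lawn) = 0.159372 / 0.232283 ≈ 0.6861

Pr[sprinkler running | wet lawn] ≈ 0.6861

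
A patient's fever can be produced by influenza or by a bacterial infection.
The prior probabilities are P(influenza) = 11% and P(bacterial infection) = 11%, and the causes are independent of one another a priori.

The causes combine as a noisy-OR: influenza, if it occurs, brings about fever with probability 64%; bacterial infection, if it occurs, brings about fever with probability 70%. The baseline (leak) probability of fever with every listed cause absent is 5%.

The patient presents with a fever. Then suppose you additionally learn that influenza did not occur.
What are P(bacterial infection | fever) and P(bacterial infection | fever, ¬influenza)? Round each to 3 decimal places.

P(bacterial infection | fever) ≈ 0.437; P(bacterial infection | fever, ¬influenza) ≈ 0.639

Under noisy-OR, P(fever | causes) = 1 − (1−0.05)·∏(1−qᵢ) over the active causes.
For the numerator, keep only bacterial infection=true terms: 0.069998 + 0.010859 = 0.080857
Denominator P(fever): 0.05·0.89·0.89 + 0.715·0.89·0.11 + 0.658·0.11·0.89 + 0.8974·0.11·0.11 = 0.184880
Posterior = 0.080857 / 0.184880 ≈ 0.437

Now condition on the additional information:
P(fever | ¬influenza) = 0.05×0.89 + 0.715×0.11 = 0.044500 + 0.078650 = 0.123150
The bacterial infection-present share is 0.715×0.11 = 0.078650.
So P(bacterial infection | fever, ¬influenza) = 0.078650/0.123150 ≈ 0.639.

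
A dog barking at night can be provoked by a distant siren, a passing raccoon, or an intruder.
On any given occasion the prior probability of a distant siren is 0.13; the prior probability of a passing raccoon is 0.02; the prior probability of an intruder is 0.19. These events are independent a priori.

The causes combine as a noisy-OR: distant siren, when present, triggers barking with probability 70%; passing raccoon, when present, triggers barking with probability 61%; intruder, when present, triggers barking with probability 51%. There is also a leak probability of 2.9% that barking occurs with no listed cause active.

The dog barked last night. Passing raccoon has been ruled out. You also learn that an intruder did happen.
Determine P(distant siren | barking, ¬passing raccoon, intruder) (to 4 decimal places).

Under noisy-OR, P(barking | causes) = 1 − (1−0.029)·∏(1−qᵢ) over the active causes.
Numerator (weight on configurations with distant siren): 0.857263*0.13 = 0.111444
Normalizer over all consistent configurations: 0.52421*0.87 + 0.857263*0.13 = 0.567507
P(distant siren | barking, ¬passing raccoon, intruder) = 0.111444/0.567507 ≈ 0.1964

P(distant siren | barking, ¬passing raccoon, intruder) ≈ 0.1964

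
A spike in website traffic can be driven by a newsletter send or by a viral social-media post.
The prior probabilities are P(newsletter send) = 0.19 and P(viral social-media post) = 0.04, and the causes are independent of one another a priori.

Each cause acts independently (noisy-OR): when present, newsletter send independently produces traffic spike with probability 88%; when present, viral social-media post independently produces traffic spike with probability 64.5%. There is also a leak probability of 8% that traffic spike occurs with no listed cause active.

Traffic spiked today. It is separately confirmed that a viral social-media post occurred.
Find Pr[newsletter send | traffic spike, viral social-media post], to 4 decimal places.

Under noisy-OR, P(traffic spike | causes) = 1 − (1−0.08)·∏(1−qᵢ) over the active causes.
By total probability over both values of newsletter send:
  P(traffic spike | viral social-media post) = 0.6734×0.81 + 0.960808×0.19
        = 0.545454 + 0.182554 = 0.728008
Keeping only the newsletter send-present terms gives 0.182554, so
  P(newsletter send | traffic spike, viral social-media post) = 0.182554 / 0.728008 ≈ 0.2508

Pr[newsletter send | traffic spike, viral social-media post] ≈ 0.2508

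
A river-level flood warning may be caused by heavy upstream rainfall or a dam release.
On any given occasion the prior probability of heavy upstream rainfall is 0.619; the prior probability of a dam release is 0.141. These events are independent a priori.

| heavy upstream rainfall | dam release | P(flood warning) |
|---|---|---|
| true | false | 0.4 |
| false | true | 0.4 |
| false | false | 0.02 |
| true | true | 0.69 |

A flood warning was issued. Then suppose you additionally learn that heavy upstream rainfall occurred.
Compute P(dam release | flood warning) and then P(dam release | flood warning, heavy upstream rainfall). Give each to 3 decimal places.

P(dam release | flood warning) ≈ 0.272; P(dam release | flood warning, heavy upstream rainfall) ≈ 0.221

Weight on dam release=true, given the evidence: 0.021488 + 0.060223 = 0.081711
Denominator P(flood warning): 0.02*0.381*0.859 + 0.4*0.381*0.141 + 0.4*0.619*0.859 + 0.69*0.619*0.141 = 0.300945
Posterior = 0.081711 / 0.300945 ≈ 0.272

With the extra evidence:
Weight on dam release=true, given the evidence: 0.69·0.141 = 0.097290
Denominator P(flood warning | heavy upstream rainfall): 0.4·0.859 + 0.69·0.141 = 0.440890
Posterior = 0.097290 / 0.440890 ≈ 0.221
— heavy upstream rainfall explains away the evidence for dam release.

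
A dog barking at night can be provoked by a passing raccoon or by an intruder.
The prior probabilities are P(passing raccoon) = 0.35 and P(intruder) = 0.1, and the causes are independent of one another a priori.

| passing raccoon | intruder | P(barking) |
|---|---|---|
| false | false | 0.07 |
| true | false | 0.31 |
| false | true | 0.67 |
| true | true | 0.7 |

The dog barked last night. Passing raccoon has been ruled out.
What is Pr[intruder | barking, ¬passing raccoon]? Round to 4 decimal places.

Weight on intruder=true, given the evidence: 0.67×0.1 = 0.067000
The normalizing constant is 0.07×0.9 + 0.67×0.1 = 0.130000
P(intruder | barking, ¬passing raccoon) = 0.067000/0.130000 ≈ 0.5154

Pr[intruder | barking, ¬passing raccoon] ≈ 0.5154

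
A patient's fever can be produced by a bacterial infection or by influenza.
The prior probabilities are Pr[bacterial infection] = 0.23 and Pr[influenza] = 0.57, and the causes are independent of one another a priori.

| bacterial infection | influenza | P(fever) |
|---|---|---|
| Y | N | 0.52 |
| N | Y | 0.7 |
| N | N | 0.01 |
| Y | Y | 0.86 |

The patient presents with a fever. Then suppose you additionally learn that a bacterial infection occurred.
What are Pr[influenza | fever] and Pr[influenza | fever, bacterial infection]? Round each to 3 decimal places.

Weight on influenza=true, given the evidence: 0.307230 + 0.112746 = 0.419976
The normalizing constant is 0.01·0.77·0.43 + 0.7·0.77·0.57 + 0.52·0.23·0.43 + 0.86·0.23·0.57 = 0.474715
P(influenza | fever) = 0.419976/0.474715 ≈ 0.885

With the extra evidence:
Weight on influenza=true, given the evidence: 0.86·0.57 = 0.490200
The normalizing constant is 0.52·0.43 + 0.86·0.57 = 0.713800
Posterior = 0.490200 / 0.713800 ≈ 0.687

Pr[influenza | fever] ≈ 0.885; Pr[influenza | fever, bacterial infection] ≈ 0.687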